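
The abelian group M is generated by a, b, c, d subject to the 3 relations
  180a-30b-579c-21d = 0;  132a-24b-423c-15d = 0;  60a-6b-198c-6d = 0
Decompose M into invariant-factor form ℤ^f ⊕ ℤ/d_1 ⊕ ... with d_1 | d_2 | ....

Answer: M ≅ ℤ^1 ⊕ ℤ/3 ⊕ ℤ/6 ⊕ ℤ/18

Derivation:
rank_ℚ(R)=3; free=4−3=1
SNF(R) diag = [3, 6, 18] → torsion [3, 6, 18]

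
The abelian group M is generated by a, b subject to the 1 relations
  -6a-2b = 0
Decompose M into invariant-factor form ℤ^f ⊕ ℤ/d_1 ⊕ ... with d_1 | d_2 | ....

Answer: M ≅ ℤ^1 ⊕ ℤ/2

Derivation:
rank_ℚ(R)=1; free=2−1=1
SNF(R) diag = [2] → torsion [2]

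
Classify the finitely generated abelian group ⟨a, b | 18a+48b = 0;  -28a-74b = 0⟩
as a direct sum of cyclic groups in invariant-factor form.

rank_ℚ(R)=2; free=2−2=0
SNF(R) diag = [2, 6] → torsion [2, 6]

Answer: M ≅ ℤ/2 ⊕ ℤ/6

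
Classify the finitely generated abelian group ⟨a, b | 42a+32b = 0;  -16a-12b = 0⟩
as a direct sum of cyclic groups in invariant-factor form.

Answer: M ≅ ℤ/2 ⊕ ℤ/4

Derivation:
rank_ℚ(R)=2; free=2−2=0
SNF(R) diag = [2, 4] → torsion [2, 4]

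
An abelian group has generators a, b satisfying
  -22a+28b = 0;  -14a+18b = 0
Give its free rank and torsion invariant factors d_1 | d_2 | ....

rank_ℚ(R)=2; free=2−2=0
SNF(R) diag = [2, 2] → torsion [2, 2]

Answer: M ≅ ℤ/2 ⊕ ℤ/2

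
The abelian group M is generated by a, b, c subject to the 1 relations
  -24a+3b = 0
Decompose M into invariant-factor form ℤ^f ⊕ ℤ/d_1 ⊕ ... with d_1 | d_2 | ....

Answer: M ≅ ℤ^2 ⊕ ℤ/3

Derivation:
rank_ℚ(R)=1; free=3−1=2
SNF(R) diag = [3] → torsion [3]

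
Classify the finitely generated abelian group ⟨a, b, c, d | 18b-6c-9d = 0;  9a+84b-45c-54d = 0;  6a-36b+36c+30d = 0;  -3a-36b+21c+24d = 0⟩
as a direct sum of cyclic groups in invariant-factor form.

rank_ℚ(R)=4; free=4−4=0
SNF(R) diag = [3, 3, 6, 12] → torsion [3, 3, 6, 12]

Answer: M ≅ ℤ/3 ⊕ ℤ/3 ⊕ ℤ/6 ⊕ ℤ/12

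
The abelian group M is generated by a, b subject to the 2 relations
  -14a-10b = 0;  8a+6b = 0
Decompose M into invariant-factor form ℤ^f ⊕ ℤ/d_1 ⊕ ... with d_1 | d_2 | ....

rank_ℚ(R)=2; free=2−2=0
SNF(R) diag = [2, 2] → torsion [2, 2]

Answer: M ≅ ℤ/2 ⊕ ℤ/2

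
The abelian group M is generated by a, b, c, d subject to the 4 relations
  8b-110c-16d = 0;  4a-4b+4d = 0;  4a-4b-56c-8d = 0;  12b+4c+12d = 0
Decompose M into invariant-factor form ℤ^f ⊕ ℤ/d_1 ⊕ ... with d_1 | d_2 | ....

rank_ℚ(R)=4; free=4−4=0
SNF(R) diag = [2, 4, 4, 12] → torsion [2, 4, 4, 12]

Answer: M ≅ ℤ/2 ⊕ ℤ/4 ⊕ ℤ/4 ⊕ ℤ/12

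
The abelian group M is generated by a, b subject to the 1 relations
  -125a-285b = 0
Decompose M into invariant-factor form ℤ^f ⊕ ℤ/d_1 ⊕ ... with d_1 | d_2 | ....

Answer: M ≅ ℤ^1 ⊕ ℤ/5

Derivation:
rank_ℚ(R)=1; free=2−1=1
SNF(R) diag = [5] → torsion [5]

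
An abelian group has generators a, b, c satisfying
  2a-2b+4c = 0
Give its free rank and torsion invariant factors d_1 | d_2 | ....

rank_ℚ(R)=1; free=3−1=2
SNF(R) diag = [2] → torsion [2]

Answer: M ≅ ℤ^2 ⊕ ℤ/2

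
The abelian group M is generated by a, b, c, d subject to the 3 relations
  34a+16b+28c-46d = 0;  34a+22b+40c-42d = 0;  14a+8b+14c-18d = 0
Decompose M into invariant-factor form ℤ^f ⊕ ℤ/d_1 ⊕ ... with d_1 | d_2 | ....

rank_ℚ(R)=3; free=4−3=1
SNF(R) diag = [2, 2, 6] → torsion [2, 2, 6]

Answer: M ≅ ℤ^1 ⊕ ℤ/2 ⊕ ℤ/2 ⊕ ℤ/6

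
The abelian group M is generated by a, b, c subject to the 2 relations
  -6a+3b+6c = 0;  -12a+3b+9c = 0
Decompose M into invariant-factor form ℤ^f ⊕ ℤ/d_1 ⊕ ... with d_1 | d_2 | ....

rank_ℚ(R)=2; free=3−2=1
SNF(R) diag = [3, 3] → torsion [3, 3]

Answer: M ≅ ℤ^1 ⊕ ℤ/3 ⊕ ℤ/3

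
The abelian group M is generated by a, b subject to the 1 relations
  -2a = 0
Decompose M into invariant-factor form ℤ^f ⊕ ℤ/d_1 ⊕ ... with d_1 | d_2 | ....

rank_ℚ(R)=1; free=2−1=1
SNF(R) diag = [2] → torsion [2]

Answer: M ≅ ℤ^1 ⊕ ℤ/2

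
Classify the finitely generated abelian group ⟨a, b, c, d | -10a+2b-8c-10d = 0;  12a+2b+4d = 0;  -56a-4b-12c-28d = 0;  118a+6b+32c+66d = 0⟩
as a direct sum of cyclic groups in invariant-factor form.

Answer: M ≅ ℤ/2 ⊕ ℤ/2 ⊕ ℤ/4 ⊕ ℤ/4

Derivation:
rank_ℚ(R)=4; free=4−4=0
SNF(R) diag = [2, 2, 4, 4] → torsion [2, 2, 4, 4]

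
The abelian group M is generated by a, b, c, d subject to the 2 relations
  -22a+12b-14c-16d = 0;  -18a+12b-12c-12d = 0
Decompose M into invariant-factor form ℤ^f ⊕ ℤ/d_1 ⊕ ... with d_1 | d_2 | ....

rank_ℚ(R)=2; free=4−2=2
SNF(R) diag = [2, 6] → torsion [2, 6]

Answer: M ≅ ℤ^2 ⊕ ℤ/2 ⊕ ℤ/6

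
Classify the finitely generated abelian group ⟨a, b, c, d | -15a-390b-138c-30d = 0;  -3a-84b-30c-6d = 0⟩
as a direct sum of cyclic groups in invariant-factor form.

rank_ℚ(R)=2; free=4−2=2
SNF(R) diag = [3, 6] → torsion [3, 6]

Answer: M ≅ ℤ^2 ⊕ ℤ/3 ⊕ ℤ/6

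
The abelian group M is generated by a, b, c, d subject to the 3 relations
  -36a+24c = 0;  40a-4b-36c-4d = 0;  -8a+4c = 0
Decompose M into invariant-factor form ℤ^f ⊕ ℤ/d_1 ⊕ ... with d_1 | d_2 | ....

rank_ℚ(R)=3; free=4−3=1
SNF(R) diag = [4, 4, 12] → torsion [4, 4, 12]

Answer: M ≅ ℤ^1 ⊕ ℤ/4 ⊕ ℤ/4 ⊕ ℤ/12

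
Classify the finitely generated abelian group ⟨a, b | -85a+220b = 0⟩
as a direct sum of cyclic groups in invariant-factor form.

Answer: M ≅ ℤ^1 ⊕ ℤ/5

Derivation:
rank_ℚ(R)=1; free=2−1=1
SNF(R) diag = [5] → torsion [5]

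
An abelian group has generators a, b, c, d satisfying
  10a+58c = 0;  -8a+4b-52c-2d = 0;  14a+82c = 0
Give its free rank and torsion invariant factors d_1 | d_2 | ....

rank_ℚ(R)=3; free=4−3=1
SNF(R) diag = [2, 2, 4] → torsion [2, 2, 4]

Answer: M ≅ ℤ^1 ⊕ ℤ/2 ⊕ ℤ/2 ⊕ ℤ/4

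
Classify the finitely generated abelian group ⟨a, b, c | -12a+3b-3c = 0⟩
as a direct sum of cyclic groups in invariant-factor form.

rank_ℚ(R)=1; free=3−1=2
SNF(R) diag = [3] → torsion [3]

Answer: M ≅ ℤ^2 ⊕ ℤ/3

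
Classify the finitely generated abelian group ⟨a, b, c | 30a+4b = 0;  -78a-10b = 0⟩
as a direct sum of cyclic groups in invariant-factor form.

Answer: M ≅ ℤ^1 ⊕ ℤ/2 ⊕ ℤ/6

Derivation:
rank_ℚ(R)=2; free=3−2=1
SNF(R) diag = [2, 6] → torsion [2, 6]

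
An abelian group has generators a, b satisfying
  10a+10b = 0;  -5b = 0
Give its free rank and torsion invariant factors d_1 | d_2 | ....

rank_ℚ(R)=2; free=2−2=0
SNF(R) diag = [5, 10] → torsion [5, 10]

Answer: M ≅ ℤ/5 ⊕ ℤ/10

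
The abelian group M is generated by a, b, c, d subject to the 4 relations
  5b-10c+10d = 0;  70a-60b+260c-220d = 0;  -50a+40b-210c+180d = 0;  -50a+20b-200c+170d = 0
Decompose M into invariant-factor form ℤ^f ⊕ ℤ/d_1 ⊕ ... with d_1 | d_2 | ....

rank_ℚ(R)=4; free=4−4=0
SNF(R) diag = [5, 10, 10, 30] → torsion [5, 10, 10, 30]

Answer: M ≅ ℤ/5 ⊕ ℤ/10 ⊕ ℤ/10 ⊕ ℤ/30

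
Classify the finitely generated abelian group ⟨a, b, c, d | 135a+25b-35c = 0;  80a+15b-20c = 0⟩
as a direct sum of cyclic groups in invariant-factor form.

Answer: M ≅ ℤ^2 ⊕ ℤ/5 ⊕ ℤ/5

Derivation:
rank_ℚ(R)=2; free=4−2=2
SNF(R) diag = [5, 5] → torsion [5, 5]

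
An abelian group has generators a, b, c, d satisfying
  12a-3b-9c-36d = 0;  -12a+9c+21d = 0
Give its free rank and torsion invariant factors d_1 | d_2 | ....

Answer: M ≅ ℤ^2 ⊕ ℤ/3 ⊕ ℤ/3

Derivation:
rank_ℚ(R)=2; free=4−2=2
SNF(R) diag = [3, 3] → torsion [3, 3]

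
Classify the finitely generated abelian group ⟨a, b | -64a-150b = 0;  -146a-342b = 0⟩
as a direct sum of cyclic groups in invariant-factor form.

rank_ℚ(R)=2; free=2−2=0
SNF(R) diag = [2, 6] → torsion [2, 6]

Answer: M ≅ ℤ/2 ⊕ ℤ/6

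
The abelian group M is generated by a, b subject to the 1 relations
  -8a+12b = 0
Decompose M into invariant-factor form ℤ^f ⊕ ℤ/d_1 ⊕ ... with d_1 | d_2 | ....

Answer: M ≅ ℤ^1 ⊕ ℤ/4

Derivation:
rank_ℚ(R)=1; free=2−1=1
SNF(R) diag = [4] → torsion [4]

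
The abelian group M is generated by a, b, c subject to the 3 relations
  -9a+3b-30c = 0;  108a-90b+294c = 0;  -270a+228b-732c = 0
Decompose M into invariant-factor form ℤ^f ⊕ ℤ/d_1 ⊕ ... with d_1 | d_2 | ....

rank_ℚ(R)=3; free=3−3=0
SNF(R) diag = [3, 6, 18] → torsion [3, 6, 18]

Answer: M ≅ ℤ/3 ⊕ ℤ/6 ⊕ ℤ/18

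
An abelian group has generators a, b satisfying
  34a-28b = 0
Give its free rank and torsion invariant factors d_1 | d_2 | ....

Answer: M ≅ ℤ^1 ⊕ ℤ/2

Derivation:
rank_ℚ(R)=1; free=2−1=1
SNF(R) diag = [2] → torsion [2]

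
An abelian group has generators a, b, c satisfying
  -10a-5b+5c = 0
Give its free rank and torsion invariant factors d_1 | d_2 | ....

rank_ℚ(R)=1; free=3−1=2
SNF(R) diag = [5] → torsion [5]

Answer: M ≅ ℤ^2 ⊕ ℤ/5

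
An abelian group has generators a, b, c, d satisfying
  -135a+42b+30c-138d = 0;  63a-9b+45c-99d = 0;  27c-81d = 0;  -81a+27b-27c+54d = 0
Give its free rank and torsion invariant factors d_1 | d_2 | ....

Answer: M ≅ ℤ/3 ⊕ ℤ/9 ⊕ ℤ/27 ⊕ ℤ/27

Derivation:
rank_ℚ(R)=4; free=4−4=0
SNF(R) diag = [3, 9, 27, 27] → torsion [3, 9, 27, 27]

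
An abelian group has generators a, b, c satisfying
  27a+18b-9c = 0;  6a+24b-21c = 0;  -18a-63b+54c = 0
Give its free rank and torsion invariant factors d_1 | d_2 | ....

Answer: M ≅ ℤ/3 ⊕ ℤ/9 ⊕ ℤ/9

Derivation:
rank_ℚ(R)=3; free=3−3=0
SNF(R) diag = [3, 9, 9] → torsion [3, 9, 9]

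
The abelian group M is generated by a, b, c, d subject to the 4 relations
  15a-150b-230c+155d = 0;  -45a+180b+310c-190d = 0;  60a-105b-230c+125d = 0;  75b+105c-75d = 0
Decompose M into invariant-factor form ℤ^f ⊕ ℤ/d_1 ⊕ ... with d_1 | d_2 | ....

rank_ℚ(R)=4; free=4−4=0
SNF(R) diag = [5, 15, 15, 15] → torsion [5, 15, 15, 15]

Answer: M ≅ ℤ/5 ⊕ ℤ/15 ⊕ ℤ/15 ⊕ ℤ/15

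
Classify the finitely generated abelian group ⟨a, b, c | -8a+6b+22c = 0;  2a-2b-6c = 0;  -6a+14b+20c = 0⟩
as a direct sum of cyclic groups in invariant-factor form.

rank_ℚ(R)=3; free=3−3=0
SNF(R) diag = [2, 2, 6] → torsion [2, 2, 6]

Answer: M ≅ ℤ/2 ⊕ ℤ/2 ⊕ ℤ/6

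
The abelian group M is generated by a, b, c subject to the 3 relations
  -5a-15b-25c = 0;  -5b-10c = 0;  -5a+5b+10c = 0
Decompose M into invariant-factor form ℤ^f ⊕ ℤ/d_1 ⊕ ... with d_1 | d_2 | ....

Answer: M ≅ ℤ/5 ⊕ ℤ/5 ⊕ ℤ/5

Derivation:
rank_ℚ(R)=3; free=3−3=0
SNF(R) diag = [5, 5, 5] → torsion [5, 5, 5]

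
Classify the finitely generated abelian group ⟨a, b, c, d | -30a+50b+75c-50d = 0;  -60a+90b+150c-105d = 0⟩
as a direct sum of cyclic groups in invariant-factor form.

Answer: M ≅ ℤ^2 ⊕ ℤ/5 ⊕ ℤ/15

Derivation:
rank_ℚ(R)=2; free=4−2=2
SNF(R) diag = [5, 15] → torsion [5, 15]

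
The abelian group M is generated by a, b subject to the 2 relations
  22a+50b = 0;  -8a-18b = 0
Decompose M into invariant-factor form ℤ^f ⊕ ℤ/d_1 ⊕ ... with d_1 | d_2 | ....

rank_ℚ(R)=2; free=2−2=0
SNF(R) diag = [2, 2] → torsion [2, 2]

Answer: M ≅ ℤ/2 ⊕ ℤ/2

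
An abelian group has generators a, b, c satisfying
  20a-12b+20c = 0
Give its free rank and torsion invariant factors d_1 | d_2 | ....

Answer: M ≅ ℤ^2 ⊕ ℤ/4

Derivation:
rank_ℚ(R)=1; free=3−1=2
SNF(R) diag = [4] → torsion [4]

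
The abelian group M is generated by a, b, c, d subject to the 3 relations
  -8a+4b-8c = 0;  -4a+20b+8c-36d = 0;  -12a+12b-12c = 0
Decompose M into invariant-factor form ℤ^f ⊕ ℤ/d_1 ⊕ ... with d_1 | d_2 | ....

rank_ℚ(R)=3; free=4−3=1
SNF(R) diag = [4, 12, 12] → torsion [4, 12, 12]

Answer: M ≅ ℤ^1 ⊕ ℤ/4 ⊕ ℤ/12 ⊕ ℤ/12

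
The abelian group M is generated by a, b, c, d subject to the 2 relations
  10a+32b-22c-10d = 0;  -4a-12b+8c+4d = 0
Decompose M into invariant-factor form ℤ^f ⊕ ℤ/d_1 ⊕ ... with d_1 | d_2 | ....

Answer: M ≅ ℤ^2 ⊕ ℤ/2 ⊕ ℤ/4

Derivation:
rank_ℚ(R)=2; free=4−2=2
SNF(R) diag = [2, 4] → torsion [2, 4]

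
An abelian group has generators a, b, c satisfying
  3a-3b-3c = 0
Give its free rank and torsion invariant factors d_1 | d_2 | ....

rank_ℚ(R)=1; free=3−1=2
SNF(R) diag = [3] → torsion [3]

Answer: M ≅ ℤ^2 ⊕ ℤ/3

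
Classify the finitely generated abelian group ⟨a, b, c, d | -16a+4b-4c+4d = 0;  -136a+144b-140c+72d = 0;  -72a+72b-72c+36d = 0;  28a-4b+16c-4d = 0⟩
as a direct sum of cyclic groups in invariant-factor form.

rank_ℚ(R)=4; free=4−4=0
SNF(R) diag = [4, 4, 12, 36] → torsion [4, 4, 12, 36]

Answer: M ≅ ℤ/4 ⊕ ℤ/4 ⊕ ℤ/12 ⊕ ℤ/36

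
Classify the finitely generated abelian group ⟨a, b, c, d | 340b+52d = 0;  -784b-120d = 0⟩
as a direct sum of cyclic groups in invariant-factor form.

Answer: M ≅ ℤ^2 ⊕ ℤ/4 ⊕ ℤ/8

Derivation:
rank_ℚ(R)=2; free=4−2=2
SNF(R) diag = [4, 8] → torsion [4, 8]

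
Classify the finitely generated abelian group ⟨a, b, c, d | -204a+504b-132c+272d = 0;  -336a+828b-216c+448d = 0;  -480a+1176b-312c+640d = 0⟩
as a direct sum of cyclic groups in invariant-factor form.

Answer: M ≅ ℤ^1 ⊕ ℤ/4 ⊕ ℤ/12 ⊕ ℤ/24

Derivation:
rank_ℚ(R)=3; free=4−3=1
SNF(R) diag = [4, 12, 24] → torsion [4, 12, 24]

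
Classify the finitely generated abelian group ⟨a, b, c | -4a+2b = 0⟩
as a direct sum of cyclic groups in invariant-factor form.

Answer: M ≅ ℤ^2 ⊕ ℤ/2

Derivation:
rank_ℚ(R)=1; free=3−1=2
SNF(R) diag = [2] → torsion [2]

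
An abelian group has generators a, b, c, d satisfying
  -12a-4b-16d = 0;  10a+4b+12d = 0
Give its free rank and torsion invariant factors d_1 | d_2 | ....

rank_ℚ(R)=2; free=4−2=2
SNF(R) diag = [2, 4] → torsion [2, 4]

Answer: M ≅ ℤ^2 ⊕ ℤ/2 ⊕ ℤ/4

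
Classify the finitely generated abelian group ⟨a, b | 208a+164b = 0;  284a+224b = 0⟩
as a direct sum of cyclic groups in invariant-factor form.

Answer: M ≅ ℤ/4 ⊕ ℤ/4

Derivation:
rank_ℚ(R)=2; free=2−2=0
SNF(R) diag = [4, 4] → torsion [4, 4]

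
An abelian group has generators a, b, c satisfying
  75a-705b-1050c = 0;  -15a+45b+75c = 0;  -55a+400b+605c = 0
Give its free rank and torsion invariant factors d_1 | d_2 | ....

rank_ℚ(R)=3; free=3−3=0
SNF(R) diag = [5, 15, 45] → torsion [5, 15, 45]

Answer: M ≅ ℤ/5 ⊕ ℤ/15 ⊕ ℤ/45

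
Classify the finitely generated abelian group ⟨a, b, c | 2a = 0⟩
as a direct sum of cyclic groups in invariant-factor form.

rank_ℚ(R)=1; free=3−1=2
SNF(R) diag = [2] → torsion [2]

Answer: M ≅ ℤ^2 ⊕ ℤ/2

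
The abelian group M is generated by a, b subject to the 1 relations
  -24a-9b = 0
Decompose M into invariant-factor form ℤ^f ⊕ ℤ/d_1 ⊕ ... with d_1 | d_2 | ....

Answer: M ≅ ℤ^1 ⊕ ℤ/3

Derivation:
rank_ℚ(R)=1; free=2−1=1
SNF(R) diag = [3] → torsion [3]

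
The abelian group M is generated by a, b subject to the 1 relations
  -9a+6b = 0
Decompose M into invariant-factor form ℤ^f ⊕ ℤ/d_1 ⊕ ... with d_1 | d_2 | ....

rank_ℚ(R)=1; free=2−1=1
SNF(R) diag = [3] → torsion [3]

Answer: M ≅ ℤ^1 ⊕ ℤ/3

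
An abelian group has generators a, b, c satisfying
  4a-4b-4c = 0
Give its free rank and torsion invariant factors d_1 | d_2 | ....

rank_ℚ(R)=1; free=3−1=2
SNF(R) diag = [4] → torsion [4]

Answer: M ≅ ℤ^2 ⊕ ℤ/4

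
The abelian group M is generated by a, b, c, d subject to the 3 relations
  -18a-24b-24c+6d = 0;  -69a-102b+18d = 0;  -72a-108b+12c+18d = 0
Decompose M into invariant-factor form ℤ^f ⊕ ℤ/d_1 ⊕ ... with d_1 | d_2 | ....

rank_ℚ(R)=3; free=4−3=1
SNF(R) diag = [3, 6, 12] → torsion [3, 6, 12]

Answer: M ≅ ℤ^1 ⊕ ℤ/3 ⊕ ℤ/6 ⊕ ℤ/12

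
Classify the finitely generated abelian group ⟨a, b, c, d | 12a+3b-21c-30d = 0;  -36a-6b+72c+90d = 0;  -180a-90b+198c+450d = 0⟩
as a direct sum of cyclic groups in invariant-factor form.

Answer: M ≅ ℤ^1 ⊕ ℤ/3 ⊕ ℤ/6 ⊕ ℤ/18

Derivation:
rank_ℚ(R)=3; free=4−3=1
SNF(R) diag = [3, 6, 18] → torsion [3, 6, 18]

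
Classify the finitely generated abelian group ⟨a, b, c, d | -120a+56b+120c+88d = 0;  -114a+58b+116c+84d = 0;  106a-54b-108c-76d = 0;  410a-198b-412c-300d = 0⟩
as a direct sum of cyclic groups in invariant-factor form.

rank_ℚ(R)=4; free=4−4=0
SNF(R) diag = [2, 4, 8, 16] → torsion [2, 4, 8, 16]

Answer: M ≅ ℤ/2 ⊕ ℤ/4 ⊕ ℤ/8 ⊕ ℤ/16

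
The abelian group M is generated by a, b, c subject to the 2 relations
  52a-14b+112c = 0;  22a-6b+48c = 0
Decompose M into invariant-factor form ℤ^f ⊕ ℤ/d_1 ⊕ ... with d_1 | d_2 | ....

Answer: M ≅ ℤ^1 ⊕ ℤ/2 ⊕ ℤ/2

Derivation:
rank_ℚ(R)=2; free=3−2=1
SNF(R) diag = [2, 2] → torsion [2, 2]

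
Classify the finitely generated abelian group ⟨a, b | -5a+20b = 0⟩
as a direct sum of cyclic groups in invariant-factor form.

rank_ℚ(R)=1; free=2−1=1
SNF(R) diag = [5] → torsion [5]

Answer: M ≅ ℤ^1 ⊕ ℤ/5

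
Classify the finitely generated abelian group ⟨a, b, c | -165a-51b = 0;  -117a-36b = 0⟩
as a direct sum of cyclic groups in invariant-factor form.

rank_ℚ(R)=2; free=3−2=1
SNF(R) diag = [3, 9] → torsion [3, 9]

Answer: M ≅ ℤ^1 ⊕ ℤ/3 ⊕ ℤ/9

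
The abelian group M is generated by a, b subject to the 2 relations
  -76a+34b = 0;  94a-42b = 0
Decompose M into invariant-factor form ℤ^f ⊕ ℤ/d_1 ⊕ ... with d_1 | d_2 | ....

Answer: M ≅ ℤ/2 ⊕ ℤ/2

Derivation:
rank_ℚ(R)=2; free=2−2=0
SNF(R) diag = [2, 2] → torsion [2, 2]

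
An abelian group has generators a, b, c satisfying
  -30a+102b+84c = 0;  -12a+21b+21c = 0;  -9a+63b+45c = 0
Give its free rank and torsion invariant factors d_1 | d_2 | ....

rank_ℚ(R)=3; free=3−3=0
SNF(R) diag = [3, 9, 18] → torsion [3, 9, 18]

Answer: M ≅ ℤ/3 ⊕ ℤ/9 ⊕ ℤ/18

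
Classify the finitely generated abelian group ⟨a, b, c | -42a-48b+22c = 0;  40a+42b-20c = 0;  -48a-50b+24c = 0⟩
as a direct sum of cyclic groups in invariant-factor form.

rank_ℚ(R)=3; free=3−3=0
SNF(R) diag = [2, 2, 4] → torsion [2, 2, 4]

Answer: M ≅ ℤ/2 ⊕ ℤ/2 ⊕ ℤ/4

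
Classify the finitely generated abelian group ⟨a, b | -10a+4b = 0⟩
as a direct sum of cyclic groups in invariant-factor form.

Answer: M ≅ ℤ^1 ⊕ ℤ/2

Derivation:
rank_ℚ(R)=1; free=2−1=1
SNF(R) diag = [2] → torsion [2]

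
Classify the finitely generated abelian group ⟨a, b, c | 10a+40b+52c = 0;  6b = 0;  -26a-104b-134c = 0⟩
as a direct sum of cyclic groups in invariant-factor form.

Answer: M ≅ ℤ/2 ⊕ ℤ/6 ⊕ ℤ/6

Derivation:
rank_ℚ(R)=3; free=3−3=0
SNF(R) diag = [2, 6, 6] → torsion [2, 6, 6]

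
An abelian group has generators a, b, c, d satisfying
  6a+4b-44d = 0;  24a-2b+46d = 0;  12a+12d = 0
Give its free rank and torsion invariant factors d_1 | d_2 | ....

Answer: M ≅ ℤ^1 ⊕ ℤ/2 ⊕ ℤ/6 ⊕ ℤ/12

Derivation:
rank_ℚ(R)=3; free=4−3=1
SNF(R) diag = [2, 6, 12] → torsion [2, 6, 12]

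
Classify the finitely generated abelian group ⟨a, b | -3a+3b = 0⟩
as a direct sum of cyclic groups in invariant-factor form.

rank_ℚ(R)=1; free=2−1=1
SNF(R) diag = [3] → torsion [3]

Answer: M ≅ ℤ^1 ⊕ ℤ/3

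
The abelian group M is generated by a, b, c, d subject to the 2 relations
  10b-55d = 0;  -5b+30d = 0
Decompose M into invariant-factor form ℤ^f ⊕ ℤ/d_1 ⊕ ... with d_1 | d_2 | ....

Answer: M ≅ ℤ^2 ⊕ ℤ/5 ⊕ ℤ/5

Derivation:
rank_ℚ(R)=2; free=4−2=2
SNF(R) diag = [5, 5] → torsion [5, 5]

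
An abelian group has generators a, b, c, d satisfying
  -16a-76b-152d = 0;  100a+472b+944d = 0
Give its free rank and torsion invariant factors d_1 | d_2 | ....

Answer: M ≅ ℤ^2 ⊕ ℤ/4 ⊕ ℤ/12

Derivation:
rank_ℚ(R)=2; free=4−2=2
SNF(R) diag = [4, 12] → torsion [4, 12]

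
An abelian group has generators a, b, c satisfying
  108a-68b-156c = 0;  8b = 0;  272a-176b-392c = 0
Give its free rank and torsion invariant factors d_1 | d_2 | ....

Answer: M ≅ ℤ/4 ⊕ ℤ/8 ⊕ ℤ/24

Derivation:
rank_ℚ(R)=3; free=3−3=0
SNF(R) diag = [4, 8, 24] → torsion [4, 8, 24]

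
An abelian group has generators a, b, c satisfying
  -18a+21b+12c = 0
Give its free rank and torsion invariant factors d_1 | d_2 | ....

Answer: M ≅ ℤ^2 ⊕ ℤ/3

Derivation:
rank_ℚ(R)=1; free=3−1=2
SNF(R) diag = [3] → torsion [3]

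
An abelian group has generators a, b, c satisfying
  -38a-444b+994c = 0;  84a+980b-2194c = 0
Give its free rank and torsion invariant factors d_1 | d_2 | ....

rank_ℚ(R)=2; free=3−2=1
SNF(R) diag = [2, 2] → torsion [2, 2]

Answer: M ≅ ℤ^1 ⊕ ℤ/2 ⊕ ℤ/2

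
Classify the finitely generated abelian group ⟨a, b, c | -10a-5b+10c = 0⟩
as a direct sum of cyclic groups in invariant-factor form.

Answer: M ≅ ℤ^2 ⊕ ℤ/5

Derivation:
rank_ℚ(R)=1; free=3−1=2
SNF(R) diag = [5] → torsion [5]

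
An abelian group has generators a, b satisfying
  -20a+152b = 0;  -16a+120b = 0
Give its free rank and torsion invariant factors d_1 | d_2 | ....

rank_ℚ(R)=2; free=2−2=0
SNF(R) diag = [4, 8] → torsion [4, 8]

Answer: M ≅ ℤ/4 ⊕ ℤ/8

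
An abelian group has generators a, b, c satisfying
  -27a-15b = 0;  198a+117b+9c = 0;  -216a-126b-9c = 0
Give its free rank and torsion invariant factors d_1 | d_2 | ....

Answer: M ≅ ℤ/3 ⊕ ℤ/9 ⊕ ℤ/9

Derivation:
rank_ℚ(R)=3; free=3−3=0
SNF(R) diag = [3, 9, 9] → torsion [3, 9, 9]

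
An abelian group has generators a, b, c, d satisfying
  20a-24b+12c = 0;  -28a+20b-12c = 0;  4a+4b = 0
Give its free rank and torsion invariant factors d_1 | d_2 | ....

Answer: M ≅ ℤ^1 ⊕ ℤ/4 ⊕ ℤ/4 ⊕ ℤ/12

Derivation:
rank_ℚ(R)=3; free=4−3=1
SNF(R) diag = [4, 4, 12] → torsion [4, 4, 12]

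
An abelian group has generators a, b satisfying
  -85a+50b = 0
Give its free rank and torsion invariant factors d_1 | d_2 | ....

rank_ℚ(R)=1; free=2−1=1
SNF(R) diag = [5] → torsion [5]

Answer: M ≅ ℤ^1 ⊕ ℤ/5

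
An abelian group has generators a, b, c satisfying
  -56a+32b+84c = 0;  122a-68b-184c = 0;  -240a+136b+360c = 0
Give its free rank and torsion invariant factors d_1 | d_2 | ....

Answer: M ≅ ℤ/2 ⊕ ℤ/4 ⊕ ℤ/8

Derivation:
rank_ℚ(R)=3; free=3−3=0
SNF(R) diag = [2, 4, 8] → torsion [2, 4, 8]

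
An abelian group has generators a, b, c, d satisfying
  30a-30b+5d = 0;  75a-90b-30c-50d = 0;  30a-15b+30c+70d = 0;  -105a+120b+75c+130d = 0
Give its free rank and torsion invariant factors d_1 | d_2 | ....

rank_ℚ(R)=4; free=4−4=0
SNF(R) diag = [5, 15, 15, 45] → torsion [5, 15, 15, 45]

Answer: M ≅ ℤ/5 ⊕ ℤ/15 ⊕ ℤ/15 ⊕ ℤ/45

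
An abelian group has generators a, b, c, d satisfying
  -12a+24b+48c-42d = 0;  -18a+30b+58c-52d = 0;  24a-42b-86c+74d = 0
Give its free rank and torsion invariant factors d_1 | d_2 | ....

rank_ℚ(R)=3; free=4−3=1
SNF(R) diag = [2, 6, 6] → torsion [2, 6, 6]

Answer: M ≅ ℤ^1 ⊕ ℤ/2 ⊕ ℤ/6 ⊕ ℤ/6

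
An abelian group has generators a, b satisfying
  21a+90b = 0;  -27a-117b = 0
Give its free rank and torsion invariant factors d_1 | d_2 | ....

Answer: M ≅ ℤ/3 ⊕ ℤ/9

Derivation:
rank_ℚ(R)=2; free=2−2=0
SNF(R) diag = [3, 9] → torsion [3, 9]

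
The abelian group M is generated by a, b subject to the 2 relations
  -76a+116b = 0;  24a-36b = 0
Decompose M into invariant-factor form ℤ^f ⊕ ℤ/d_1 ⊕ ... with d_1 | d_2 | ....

rank_ℚ(R)=2; free=2−2=0
SNF(R) diag = [4, 12] → torsion [4, 12]

Answer: M ≅ ℤ/4 ⊕ ℤ/12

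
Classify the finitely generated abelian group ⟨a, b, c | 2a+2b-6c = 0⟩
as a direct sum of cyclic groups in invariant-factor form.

rank_ℚ(R)=1; free=3−1=2
SNF(R) diag = [2] → torsion [2]

Answer: M ≅ ℤ^2 ⊕ ℤ/2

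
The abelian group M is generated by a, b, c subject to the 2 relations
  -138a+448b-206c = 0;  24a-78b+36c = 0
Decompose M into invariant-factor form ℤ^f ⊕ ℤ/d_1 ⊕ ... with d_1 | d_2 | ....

Answer: M ≅ ℤ^1 ⊕ ℤ/2 ⊕ ℤ/6

Derivation:
rank_ℚ(R)=2; free=3−2=1
SNF(R) diag = [2, 6] → torsion [2, 6]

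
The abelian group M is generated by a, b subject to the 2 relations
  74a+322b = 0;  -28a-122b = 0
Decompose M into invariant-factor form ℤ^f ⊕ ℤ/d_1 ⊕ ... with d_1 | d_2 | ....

rank_ℚ(R)=2; free=2−2=0
SNF(R) diag = [2, 6] → torsion [2, 6]

Answer: M ≅ ℤ/2 ⊕ ℤ/6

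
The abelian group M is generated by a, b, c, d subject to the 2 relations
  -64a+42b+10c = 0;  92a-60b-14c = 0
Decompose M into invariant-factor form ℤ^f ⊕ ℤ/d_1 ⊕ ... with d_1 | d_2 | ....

rank_ℚ(R)=2; free=4−2=2
SNF(R) diag = [2, 6] → torsion [2, 6]

Answer: M ≅ ℤ^2 ⊕ ℤ/2 ⊕ ℤ/6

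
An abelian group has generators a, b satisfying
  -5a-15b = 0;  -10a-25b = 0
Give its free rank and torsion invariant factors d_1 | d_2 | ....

rank_ℚ(R)=2; free=2−2=0
SNF(R) diag = [5, 5] → torsion [5, 5]

Answer: M ≅ ℤ/5 ⊕ ℤ/5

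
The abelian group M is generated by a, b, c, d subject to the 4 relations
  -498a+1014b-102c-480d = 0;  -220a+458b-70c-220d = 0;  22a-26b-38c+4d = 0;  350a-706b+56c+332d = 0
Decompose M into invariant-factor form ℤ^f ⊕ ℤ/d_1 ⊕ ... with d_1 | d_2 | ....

rank_ℚ(R)=4; free=4−4=0
SNF(R) diag = [2, 6, 18, 36] → torsion [2, 6, 18, 36]

Answer: M ≅ ℤ/2 ⊕ ℤ/6 ⊕ ℤ/18 ⊕ ℤ/36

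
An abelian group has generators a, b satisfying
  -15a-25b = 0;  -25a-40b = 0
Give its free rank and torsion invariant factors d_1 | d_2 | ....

rank_ℚ(R)=2; free=2−2=0
SNF(R) diag = [5, 5] → torsion [5, 5]

Answer: M ≅ ℤ/5 ⊕ ℤ/5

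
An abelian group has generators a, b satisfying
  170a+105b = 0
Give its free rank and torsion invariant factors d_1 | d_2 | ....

rank_ℚ(R)=1; free=2−1=1
SNF(R) diag = [5] → torsion [5]

Answer: M ≅ ℤ^1 ⊕ ℤ/5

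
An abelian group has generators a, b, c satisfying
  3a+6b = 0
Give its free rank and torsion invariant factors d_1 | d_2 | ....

rank_ℚ(R)=1; free=3−1=2
SNF(R) diag = [3] → torsion [3]

Answer: M ≅ ℤ^2 ⊕ ℤ/3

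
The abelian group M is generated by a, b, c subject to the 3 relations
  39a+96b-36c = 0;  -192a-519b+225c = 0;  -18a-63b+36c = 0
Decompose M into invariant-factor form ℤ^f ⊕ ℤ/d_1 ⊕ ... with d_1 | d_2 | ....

rank_ℚ(R)=3; free=3−3=0
SNF(R) diag = [3, 9, 9] → torsion [3, 9, 9]

Answer: M ≅ ℤ/3 ⊕ ℤ/9 ⊕ ℤ/9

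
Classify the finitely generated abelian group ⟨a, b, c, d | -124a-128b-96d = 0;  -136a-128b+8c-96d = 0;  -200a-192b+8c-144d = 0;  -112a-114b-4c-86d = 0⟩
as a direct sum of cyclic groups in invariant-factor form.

Answer: M ≅ ℤ/2 ⊕ ℤ/4 ⊕ ℤ/8 ⊕ ℤ/16

Derivation:
rank_ℚ(R)=4; free=4−4=0
SNF(R) diag = [2, 4, 8, 16] → torsion [2, 4, 8, 16]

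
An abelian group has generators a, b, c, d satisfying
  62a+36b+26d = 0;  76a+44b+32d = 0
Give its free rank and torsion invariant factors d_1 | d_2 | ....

rank_ℚ(R)=2; free=4−2=2
SNF(R) diag = [2, 4] → torsion [2, 4]

Answer: M ≅ ℤ^2 ⊕ ℤ/2 ⊕ ℤ/4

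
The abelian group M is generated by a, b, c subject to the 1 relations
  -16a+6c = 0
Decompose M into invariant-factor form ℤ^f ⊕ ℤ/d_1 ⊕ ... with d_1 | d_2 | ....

Answer: M ≅ ℤ^2 ⊕ ℤ/2

Derivation:
rank_ℚ(R)=1; free=3−1=2
SNF(R) diag = [2] → torsion [2]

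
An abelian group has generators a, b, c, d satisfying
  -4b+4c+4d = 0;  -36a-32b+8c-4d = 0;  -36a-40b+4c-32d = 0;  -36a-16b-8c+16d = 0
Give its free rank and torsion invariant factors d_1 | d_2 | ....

rank_ℚ(R)=4; free=4−4=0
SNF(R) diag = [4, 12, 36, 36] → torsion [4, 12, 36, 36]

Answer: M ≅ ℤ/4 ⊕ ℤ/12 ⊕ ℤ/36 ⊕ ℤ/36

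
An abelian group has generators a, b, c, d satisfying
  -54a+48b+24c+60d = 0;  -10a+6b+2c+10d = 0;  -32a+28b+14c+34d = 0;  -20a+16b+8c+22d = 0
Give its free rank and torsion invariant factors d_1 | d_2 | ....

Answer: M ≅ ℤ/2 ⊕ ℤ/2 ⊕ ℤ/6 ⊕ ℤ/6

Derivation:
rank_ℚ(R)=4; free=4−4=0
SNF(R) diag = [2, 2, 6, 6] → torsion [2, 2, 6, 6]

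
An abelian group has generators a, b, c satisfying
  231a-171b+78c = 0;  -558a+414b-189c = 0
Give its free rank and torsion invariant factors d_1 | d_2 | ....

Answer: M ≅ ℤ^1 ⊕ ℤ/3 ⊕ ℤ/9

Derivation:
rank_ℚ(R)=2; free=3−2=1
SNF(R) diag = [3, 9] → torsion [3, 9]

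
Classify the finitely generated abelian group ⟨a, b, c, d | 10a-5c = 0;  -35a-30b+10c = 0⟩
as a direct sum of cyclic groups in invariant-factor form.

Answer: M ≅ ℤ^2 ⊕ ℤ/5 ⊕ ℤ/15

Derivation:
rank_ℚ(R)=2; free=4−2=2
SNF(R) diag = [5, 15] → torsion [5, 15]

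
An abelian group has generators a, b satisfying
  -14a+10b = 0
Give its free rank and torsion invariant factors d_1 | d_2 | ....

rank_ℚ(R)=1; free=2−1=1
SNF(R) diag = [2] → torsion [2]

Answer: M ≅ ℤ^1 ⊕ ℤ/2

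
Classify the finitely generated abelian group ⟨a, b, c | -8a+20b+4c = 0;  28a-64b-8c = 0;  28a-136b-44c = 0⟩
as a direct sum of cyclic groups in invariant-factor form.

Answer: M ≅ ℤ/4 ⊕ ℤ/12 ⊕ ℤ/36

Derivation:
rank_ℚ(R)=3; free=3−3=0
SNF(R) diag = [4, 12, 36] → torsion [4, 12, 36]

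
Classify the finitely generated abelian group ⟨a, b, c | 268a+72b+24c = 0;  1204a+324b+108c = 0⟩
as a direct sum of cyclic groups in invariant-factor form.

Answer: M ≅ ℤ^1 ⊕ ℤ/4 ⊕ ℤ/12

Derivation:
rank_ℚ(R)=2; free=3−2=1
SNF(R) diag = [4, 12] → torsion [4, 12]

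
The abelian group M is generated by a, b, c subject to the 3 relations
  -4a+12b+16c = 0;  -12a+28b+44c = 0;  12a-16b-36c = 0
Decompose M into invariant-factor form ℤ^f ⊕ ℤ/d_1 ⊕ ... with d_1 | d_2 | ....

rank_ℚ(R)=3; free=3−3=0
SNF(R) diag = [4, 4, 4] → torsion [4, 4, 4]

Answer: M ≅ ℤ/4 ⊕ ℤ/4 ⊕ ℤ/4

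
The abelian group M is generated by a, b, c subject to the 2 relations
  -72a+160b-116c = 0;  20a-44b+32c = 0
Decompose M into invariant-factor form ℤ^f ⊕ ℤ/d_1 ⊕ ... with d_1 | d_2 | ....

Answer: M ≅ ℤ^1 ⊕ ℤ/4 ⊕ ℤ/4

Derivation:
rank_ℚ(R)=2; free=3−2=1
SNF(R) diag = [4, 4] → torsion [4, 4]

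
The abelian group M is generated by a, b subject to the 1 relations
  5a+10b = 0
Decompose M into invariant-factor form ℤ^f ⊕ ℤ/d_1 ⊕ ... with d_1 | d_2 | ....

Answer: M ≅ ℤ^1 ⊕ ℤ/5

Derivation:
rank_ℚ(R)=1; free=2−1=1
SNF(R) diag = [5] → torsion [5]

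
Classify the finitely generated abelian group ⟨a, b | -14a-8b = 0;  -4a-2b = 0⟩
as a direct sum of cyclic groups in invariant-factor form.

rank_ℚ(R)=2; free=2−2=0
SNF(R) diag = [2, 2] → torsion [2, 2]

Answer: M ≅ ℤ/2 ⊕ ℤ/2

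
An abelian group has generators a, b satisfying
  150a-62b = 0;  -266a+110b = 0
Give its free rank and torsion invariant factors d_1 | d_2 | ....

rank_ℚ(R)=2; free=2−2=0
SNF(R) diag = [2, 4] → torsion [2, 4]

Answer: M ≅ ℤ/2 ⊕ ℤ/4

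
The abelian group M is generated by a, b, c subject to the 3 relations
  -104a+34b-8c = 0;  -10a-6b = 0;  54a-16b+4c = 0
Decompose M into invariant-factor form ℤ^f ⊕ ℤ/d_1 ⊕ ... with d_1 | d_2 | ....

rank_ℚ(R)=3; free=3−3=0
SNF(R) diag = [2, 2, 4] → torsion [2, 2, 4]

Answer: M ≅ ℤ/2 ⊕ ℤ/2 ⊕ ℤ/4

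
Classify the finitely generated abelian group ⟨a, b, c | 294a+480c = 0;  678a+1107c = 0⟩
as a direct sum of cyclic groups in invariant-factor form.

rank_ℚ(R)=2; free=3−2=1
SNF(R) diag = [3, 6] → torsion [3, 6]

Answer: M ≅ ℤ^1 ⊕ ℤ/3 ⊕ ℤ/6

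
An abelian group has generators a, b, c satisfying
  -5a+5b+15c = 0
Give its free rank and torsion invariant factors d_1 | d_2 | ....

Answer: M ≅ ℤ^2 ⊕ ℤ/5

Derivation:
rank_ℚ(R)=1; free=3−1=2
SNF(R) diag = [5] → torsion [5]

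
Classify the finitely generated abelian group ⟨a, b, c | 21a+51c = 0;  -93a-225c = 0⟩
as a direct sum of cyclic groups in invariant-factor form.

Answer: M ≅ ℤ^1 ⊕ ℤ/3 ⊕ ℤ/6

Derivation:
rank_ℚ(R)=2; free=3−2=1
SNF(R) diag = [3, 6] → torsion [3, 6]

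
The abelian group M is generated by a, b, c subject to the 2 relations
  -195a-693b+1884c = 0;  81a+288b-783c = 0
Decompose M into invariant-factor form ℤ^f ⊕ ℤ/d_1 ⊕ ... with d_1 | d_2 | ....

Answer: M ≅ ℤ^1 ⊕ ℤ/3 ⊕ ℤ/9

Derivation:
rank_ℚ(R)=2; free=3−2=1
SNF(R) diag = [3, 9] → torsion [3, 9]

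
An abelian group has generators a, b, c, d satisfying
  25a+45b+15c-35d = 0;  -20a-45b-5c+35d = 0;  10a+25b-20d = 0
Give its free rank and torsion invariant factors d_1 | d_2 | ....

Answer: M ≅ ℤ^1 ⊕ ℤ/5 ⊕ ℤ/5 ⊕ ℤ/5

Derivation:
rank_ℚ(R)=3; free=4−3=1
SNF(R) diag = [5, 5, 5] → torsion [5, 5, 5]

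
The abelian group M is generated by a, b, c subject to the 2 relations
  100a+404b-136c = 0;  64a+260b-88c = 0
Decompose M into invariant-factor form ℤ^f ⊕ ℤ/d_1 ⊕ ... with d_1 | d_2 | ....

rank_ℚ(R)=2; free=3−2=1
SNF(R) diag = [4, 12] → torsion [4, 12]

Answer: M ≅ ℤ^1 ⊕ ℤ/4 ⊕ ℤ/12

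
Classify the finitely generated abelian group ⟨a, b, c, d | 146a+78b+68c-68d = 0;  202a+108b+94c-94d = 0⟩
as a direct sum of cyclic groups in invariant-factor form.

Answer: M ≅ ℤ^2 ⊕ ℤ/2 ⊕ ℤ/6

Derivation:
rank_ℚ(R)=2; free=4−2=2
SNF(R) diag = [2, 6] → torsion [2, 6]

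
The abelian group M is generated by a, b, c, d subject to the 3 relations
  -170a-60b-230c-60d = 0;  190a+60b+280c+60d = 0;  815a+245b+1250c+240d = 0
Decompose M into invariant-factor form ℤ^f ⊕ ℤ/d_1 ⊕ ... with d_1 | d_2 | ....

rank_ℚ(R)=3; free=4−3=1
SNF(R) diag = [5, 10, 30] → torsion [5, 10, 30]

Answer: M ≅ ℤ^1 ⊕ ℤ/5 ⊕ ℤ/10 ⊕ ℤ/30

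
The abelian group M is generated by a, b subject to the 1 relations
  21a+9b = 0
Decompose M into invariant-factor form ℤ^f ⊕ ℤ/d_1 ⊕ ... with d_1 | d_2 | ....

Answer: M ≅ ℤ^1 ⊕ ℤ/3

Derivation:
rank_ℚ(R)=1; free=2−1=1
SNF(R) diag = [3] → torsion [3]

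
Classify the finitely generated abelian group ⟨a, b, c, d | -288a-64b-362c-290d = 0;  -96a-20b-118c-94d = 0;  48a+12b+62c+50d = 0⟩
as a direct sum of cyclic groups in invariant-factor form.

Answer: M ≅ ℤ^1 ⊕ ℤ/2 ⊕ ℤ/4 ⊕ ℤ/12

Derivation:
rank_ℚ(R)=3; free=4−3=1
SNF(R) diag = [2, 4, 12] → torsion [2, 4, 12]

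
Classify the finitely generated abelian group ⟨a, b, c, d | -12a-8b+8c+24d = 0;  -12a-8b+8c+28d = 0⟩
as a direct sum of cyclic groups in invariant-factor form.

Answer: M ≅ ℤ^2 ⊕ ℤ/4 ⊕ ℤ/4

Derivation:
rank_ℚ(R)=2; free=4−2=2
SNF(R) diag = [4, 4] → torsion [4, 4]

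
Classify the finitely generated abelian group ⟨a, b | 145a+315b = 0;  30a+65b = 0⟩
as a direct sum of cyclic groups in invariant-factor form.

rank_ℚ(R)=2; free=2−2=0
SNF(R) diag = [5, 5] → torsion [5, 5]

Answer: M ≅ ℤ/5 ⊕ ℤ/5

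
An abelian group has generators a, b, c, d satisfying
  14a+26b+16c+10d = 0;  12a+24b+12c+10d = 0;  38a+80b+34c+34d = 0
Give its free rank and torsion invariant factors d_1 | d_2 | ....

Answer: M ≅ ℤ^1 ⊕ ℤ/2 ⊕ ℤ/2 ⊕ ℤ/6

Derivation:
rank_ℚ(R)=3; free=4−3=1
SNF(R) diag = [2, 2, 6] → torsion [2, 2, 6]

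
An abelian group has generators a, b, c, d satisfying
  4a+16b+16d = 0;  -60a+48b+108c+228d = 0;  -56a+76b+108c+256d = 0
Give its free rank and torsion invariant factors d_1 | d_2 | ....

Answer: M ≅ ℤ^1 ⊕ ℤ/4 ⊕ ℤ/12 ⊕ ℤ/36

Derivation:
rank_ℚ(R)=3; free=4−3=1
SNF(R) diag = [4, 12, 36] → torsion [4, 12, 36]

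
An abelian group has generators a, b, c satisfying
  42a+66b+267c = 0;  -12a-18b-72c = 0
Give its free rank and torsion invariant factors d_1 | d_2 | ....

rank_ℚ(R)=2; free=3−2=1
SNF(R) diag = [3, 6] → torsion [3, 6]

Answer: M ≅ ℤ^1 ⊕ ℤ/3 ⊕ ℤ/6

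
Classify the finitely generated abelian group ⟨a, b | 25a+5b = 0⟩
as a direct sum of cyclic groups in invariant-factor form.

rank_ℚ(R)=1; free=2−1=1
SNF(R) diag = [5] → torsion [5]

Answer: M ≅ ℤ^1 ⊕ ℤ/5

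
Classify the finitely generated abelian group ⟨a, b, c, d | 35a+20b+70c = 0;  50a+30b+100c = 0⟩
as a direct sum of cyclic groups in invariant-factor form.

Answer: M ≅ ℤ^2 ⊕ ℤ/5 ⊕ ℤ/10

Derivation:
rank_ℚ(R)=2; free=4−2=2
SNF(R) diag = [5, 10] → torsion [5, 10]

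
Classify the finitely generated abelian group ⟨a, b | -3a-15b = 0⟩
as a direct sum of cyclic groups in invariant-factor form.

Answer: M ≅ ℤ^1 ⊕ ℤ/3

Derivation:
rank_ℚ(R)=1; free=2−1=1
SNF(R) diag = [3] → torsion [3]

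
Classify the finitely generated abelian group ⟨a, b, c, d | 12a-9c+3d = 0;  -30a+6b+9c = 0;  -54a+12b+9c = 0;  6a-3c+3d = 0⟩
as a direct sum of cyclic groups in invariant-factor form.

rank_ℚ(R)=4; free=4−4=0
SNF(R) diag = [3, 3, 6, 6] → torsion [3, 3, 6, 6]

Answer: M ≅ ℤ/3 ⊕ ℤ/3 ⊕ ℤ/6 ⊕ ℤ/6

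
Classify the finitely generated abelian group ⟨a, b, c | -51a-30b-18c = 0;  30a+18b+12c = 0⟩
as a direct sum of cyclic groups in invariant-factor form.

Answer: M ≅ ℤ^1 ⊕ ℤ/3 ⊕ ℤ/6

Derivation:
rank_ℚ(R)=2; free=3−2=1
SNF(R) diag = [3, 6] → torsion [3, 6]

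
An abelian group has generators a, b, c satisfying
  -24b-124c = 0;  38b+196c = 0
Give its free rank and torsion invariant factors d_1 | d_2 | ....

Answer: M ≅ ℤ^1 ⊕ ℤ/2 ⊕ ℤ/4

Derivation:
rank_ℚ(R)=2; free=3−2=1
SNF(R) diag = [2, 4] → torsion [2, 4]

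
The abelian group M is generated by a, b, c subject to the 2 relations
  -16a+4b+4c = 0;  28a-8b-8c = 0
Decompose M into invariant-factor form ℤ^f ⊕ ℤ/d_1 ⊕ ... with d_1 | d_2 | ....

rank_ℚ(R)=2; free=3−2=1
SNF(R) diag = [4, 4] → torsion [4, 4]

Answer: M ≅ ℤ^1 ⊕ ℤ/4 ⊕ ℤ/4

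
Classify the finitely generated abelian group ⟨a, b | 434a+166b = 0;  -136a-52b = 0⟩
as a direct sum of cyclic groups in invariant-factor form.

Answer: M ≅ ℤ/2 ⊕ ℤ/4

Derivation:
rank_ℚ(R)=2; free=2−2=0
SNF(R) diag = [2, 4] → torsion [2, 4]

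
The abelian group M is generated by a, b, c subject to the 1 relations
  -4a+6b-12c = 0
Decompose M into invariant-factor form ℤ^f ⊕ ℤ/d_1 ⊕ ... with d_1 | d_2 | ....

rank_ℚ(R)=1; free=3−1=2
SNF(R) diag = [2] → torsion [2]

Answer: M ≅ ℤ^2 ⊕ ℤ/2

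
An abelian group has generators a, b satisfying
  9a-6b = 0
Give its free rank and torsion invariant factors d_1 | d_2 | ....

Answer: M ≅ ℤ^1 ⊕ ℤ/3

Derivation:
rank_ℚ(R)=1; free=2−1=1
SNF(R) diag = [3] → torsion [3]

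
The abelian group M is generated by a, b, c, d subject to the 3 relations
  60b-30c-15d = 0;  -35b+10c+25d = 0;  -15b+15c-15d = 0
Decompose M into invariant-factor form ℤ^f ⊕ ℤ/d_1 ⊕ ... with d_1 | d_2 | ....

rank_ℚ(R)=3; free=4−3=1
SNF(R) diag = [5, 15, 15] → torsion [5, 15, 15]

Answer: M ≅ ℤ^1 ⊕ ℤ/5 ⊕ ℤ/15 ⊕ ℤ/15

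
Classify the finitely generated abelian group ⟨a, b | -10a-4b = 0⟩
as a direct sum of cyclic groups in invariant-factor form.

Answer: M ≅ ℤ^1 ⊕ ℤ/2

Derivation:
rank_ℚ(R)=1; free=2−1=1
SNF(R) diag = [2] → torsion [2]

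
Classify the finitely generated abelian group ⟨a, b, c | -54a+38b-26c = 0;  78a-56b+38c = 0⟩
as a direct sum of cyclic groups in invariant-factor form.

rank_ℚ(R)=2; free=3−2=1
SNF(R) diag = [2, 6] → torsion [2, 6]

Answer: M ≅ ℤ^1 ⊕ ℤ/2 ⊕ ℤ/6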